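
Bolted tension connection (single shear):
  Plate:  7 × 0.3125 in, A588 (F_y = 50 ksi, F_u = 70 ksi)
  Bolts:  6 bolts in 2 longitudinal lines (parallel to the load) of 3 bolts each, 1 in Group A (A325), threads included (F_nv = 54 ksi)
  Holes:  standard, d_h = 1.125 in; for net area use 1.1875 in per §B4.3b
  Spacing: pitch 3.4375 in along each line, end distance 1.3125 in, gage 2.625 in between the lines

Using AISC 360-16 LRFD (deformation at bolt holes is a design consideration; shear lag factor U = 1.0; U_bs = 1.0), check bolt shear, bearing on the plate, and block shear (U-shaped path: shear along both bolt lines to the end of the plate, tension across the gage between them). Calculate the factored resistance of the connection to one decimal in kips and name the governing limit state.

126.3 kips (block shear governs)

Bolt shear: A_b = π(1)²/4 = 0.7854 in². φR_n = 0.75 × 54 × 0.7854 × 6 × 1 = 190.9 kips.
Bearing (0.3125 in plate, F_u = 70 ksi): end bolts L_c = 1.3125 − 1.125/2 = 0.75, R_n = min(1.2×0.75×0.3125×70, 2.4×1×0.3125×70) = 19.688 kips/bolt; interior L_c = 3.4375 − 1.125 = 2.3125, R_n = 52.5 kips/bolt. φR_n = 0.75 × (2×19.688 + 4×52.5) = 187.0 kips.
Block shear: shear path 2×[1.3125+2×3.4375] = 2×8.1875 in, A_gv = 5.1172, A_nv = 2×(8.1875 − 2.5×1.1875)×0.3125 = 3.2617 in²; tension across gage: (2.625 − 1×1.1875)×0.3125 = 0.44922 in². R_n = min(0.6×70×3.2617, 0.6×50×5.1172) + 1.0×70×0.44922 = min(136.99, 153.52) + 31.445 = 168.44 kips. φR_n = 0.75 × 168.44 = 126.3 kips.
Governing: min(190.9, 187.0, 126.3) = 126.3 kips → block shear.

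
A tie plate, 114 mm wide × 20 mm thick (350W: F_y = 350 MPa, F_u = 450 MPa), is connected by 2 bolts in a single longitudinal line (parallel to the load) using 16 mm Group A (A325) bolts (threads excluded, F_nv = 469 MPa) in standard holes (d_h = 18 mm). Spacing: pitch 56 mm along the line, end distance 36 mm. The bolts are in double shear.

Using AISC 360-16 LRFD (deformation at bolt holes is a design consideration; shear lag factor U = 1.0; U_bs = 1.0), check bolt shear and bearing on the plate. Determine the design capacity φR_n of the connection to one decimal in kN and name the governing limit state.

282.9 kN (bolt shear governs)

Bolt shear: A_b = π(16)²/4 = 201.06 mm². φR_n = 0.75 × 469 × 201.06 × 2 × 2 = 282.9 kN.
Bearing (20 mm plate, F_u = 450 MPa): end bolts L_c = 36 − 18/2 = 27, R_n = min(1.2×27×20×450, 2.4×16×20×450) = 291.6 kN/bolt; interior L_c = 56 − 18 = 38, R_n = 345.6 kN/bolt. φR_n = 0.75 × (1×291.6 + 1×345.6) = 477.9 kN.
Governing: min(282.9, 477.9) = 282.9 kN → bolt shear.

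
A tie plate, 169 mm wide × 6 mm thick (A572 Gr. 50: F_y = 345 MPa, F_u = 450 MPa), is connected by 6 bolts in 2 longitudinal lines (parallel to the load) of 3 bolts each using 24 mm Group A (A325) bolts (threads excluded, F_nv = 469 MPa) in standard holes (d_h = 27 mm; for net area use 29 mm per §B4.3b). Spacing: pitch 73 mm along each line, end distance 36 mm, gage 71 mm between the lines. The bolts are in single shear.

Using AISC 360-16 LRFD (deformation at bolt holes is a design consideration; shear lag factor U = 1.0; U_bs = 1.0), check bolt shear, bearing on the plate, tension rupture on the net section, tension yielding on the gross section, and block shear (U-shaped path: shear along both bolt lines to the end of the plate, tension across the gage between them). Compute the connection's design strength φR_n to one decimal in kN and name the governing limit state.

224.8 kN (net-section rupture governs)

Bolt shear: A_b = π(24)²/4 = 452.39 mm². φR_n = 0.75 × 469 × 452.39 × 6 × 1 = 954.8 kN.
Bearing (6 mm plate, F_u = 450 MPa): end bolts L_c = 36 − 27/2 = 22.5, R_n = min(1.2×22.5×6×450, 2.4×24×6×450) = 72.9 kN/bolt; interior L_c = 73 − 27 = 46, R_n = 149.04 kN/bolt. φR_n = 0.75 × (2×72.9 + 4×149.04) = 556.5 kN.
Tension rupture (net): A_n = (169 − 2×29)×6 = 666 mm² (U = 1.0, A_e = A_n). φR_n = 0.75 × 450 × 666 = 224.8 kN.
Tension yield (gross): A_g = 169×6 = 1014 mm². φR_n = 0.90 × 345 × 1014 = 314.8 kN.
Block shear: shear path 2×[36+2×73] = 2×182 mm, A_gv = 2184, A_nv = 2×(182 − 2.5×29)×6 = 1314 mm²; tension across gage: (71 − 1×29)×6 = 252 mm². R_n = min(0.6×450×1314, 0.6×345×2184) + 1.0×450×252 = min(354.78, 452.09) + 113.4 = 468.18 kN. φR_n = 0.75 × 468.18 = 351.1 kN.
Governing: min(954.8, 556.5, 224.8, 314.8, 351.1) = 224.8 kN → net-section rupture.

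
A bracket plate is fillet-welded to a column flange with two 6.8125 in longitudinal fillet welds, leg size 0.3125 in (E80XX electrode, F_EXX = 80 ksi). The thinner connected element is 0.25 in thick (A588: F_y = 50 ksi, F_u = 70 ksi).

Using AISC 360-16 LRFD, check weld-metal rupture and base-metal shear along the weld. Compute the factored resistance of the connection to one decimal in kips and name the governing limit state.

102.2 kips (base-metal shear governs)

Weld metal: throat = 0.707×0.3125 = 0.22094 in, L = 2×6.8125 = 13.625 in. φR_n = 0.75 × 0.6 × 80 × 0.22094 × 13.625 = 108.4 kips.
Base metal shear (0.25 in plate): yield φR_n = 1.0×0.6×50×0.25×13.625 = 102.2 kips; rupture φR_n = 0.75×0.6×70×0.25×13.625 = 107.3 kips; take 102.2 kips (yield).
Governing: min(108.4, 102.2) = 102.2 kips → base-metal shear.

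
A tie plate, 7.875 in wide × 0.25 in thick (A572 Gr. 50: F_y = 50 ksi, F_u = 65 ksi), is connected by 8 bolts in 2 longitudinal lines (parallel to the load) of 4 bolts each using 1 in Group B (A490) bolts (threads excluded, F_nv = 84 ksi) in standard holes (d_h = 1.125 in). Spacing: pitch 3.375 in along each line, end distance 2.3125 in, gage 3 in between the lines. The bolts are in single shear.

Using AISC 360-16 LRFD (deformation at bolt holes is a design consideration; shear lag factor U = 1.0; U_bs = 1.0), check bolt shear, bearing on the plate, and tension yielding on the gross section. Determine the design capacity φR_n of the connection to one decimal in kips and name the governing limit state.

Bolt shear: A_b = π(1)²/4 = 0.7854 in². φR_n = 0.75 × 84 × 0.7854 × 8 × 1 = 395.8 kips.
Bearing (0.25 in plate, F_u = 65 ksi): end bolts L_c = 2.3125 − 1.125/2 = 1.75, R_n = min(1.2×1.75×0.25×65, 2.4×1×0.25×65) = 34.125 kips/bolt; interior L_c = 3.375 − 1.125 = 2.25, R_n = 39 kips/bolt. φR_n = 0.75 × (2×34.125 + 6×39) = 226.7 kips.
Tension yield (gross): A_g = 7.875×0.25 = 1.9688 in². φR_n = 0.90 × 50 × 1.9688 = 88.6 kips.
Governing: min(395.8, 226.7, 88.6) = 88.6 kips → gross-section yield.

88.6 kips (gross-section yield governs)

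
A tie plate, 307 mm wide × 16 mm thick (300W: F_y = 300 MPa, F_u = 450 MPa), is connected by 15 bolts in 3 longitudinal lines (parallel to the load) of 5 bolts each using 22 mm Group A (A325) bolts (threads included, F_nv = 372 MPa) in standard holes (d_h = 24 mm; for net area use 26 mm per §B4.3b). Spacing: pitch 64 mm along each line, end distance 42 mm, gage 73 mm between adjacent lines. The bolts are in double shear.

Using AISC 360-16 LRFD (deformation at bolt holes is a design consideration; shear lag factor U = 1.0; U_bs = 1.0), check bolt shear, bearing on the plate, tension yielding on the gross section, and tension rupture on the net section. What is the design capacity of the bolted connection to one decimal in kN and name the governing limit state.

1236.6 kN (net-section rupture governs)

Bolt shear: A_b = π(22)²/4 = 380.13 mm². φR_n = 0.75 × 372 × 380.13 × 15 × 2 = 3181.7 kN.
Bearing (16 mm plate, F_u = 450 MPa): end bolts L_c = 42 − 24/2 = 30, R_n = min(1.2×30×16×450, 2.4×22×16×450) = 259.2 kN/bolt; interior L_c = 64 − 24 = 40, R_n = 345.6 kN/bolt. φR_n = 0.75 × (3×259.2 + 12×345.6) = 3693.6 kN.
Tension yield (gross): A_g = 307×16 = 4912 mm². φR_n = 0.90 × 300 × 4912 = 1326.2 kN.
Tension rupture (net): A_n = (307 − 3×26)×16 = 3664 mm² (U = 1.0, A_e = A_n). φR_n = 0.75 × 450 × 3664 = 1236.6 kN.
Governing: min(3181.7, 3693.6, 1326.2, 1236.6) = 1236.6 kN → net-section rupture.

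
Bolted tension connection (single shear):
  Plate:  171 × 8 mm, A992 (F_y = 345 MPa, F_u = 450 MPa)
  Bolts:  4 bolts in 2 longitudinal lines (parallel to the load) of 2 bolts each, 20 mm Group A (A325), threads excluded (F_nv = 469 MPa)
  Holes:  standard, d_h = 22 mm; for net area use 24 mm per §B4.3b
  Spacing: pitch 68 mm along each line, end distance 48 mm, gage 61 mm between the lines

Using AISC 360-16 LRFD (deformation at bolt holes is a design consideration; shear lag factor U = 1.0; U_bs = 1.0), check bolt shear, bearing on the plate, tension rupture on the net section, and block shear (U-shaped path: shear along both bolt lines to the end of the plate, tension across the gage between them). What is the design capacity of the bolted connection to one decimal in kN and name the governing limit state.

Bolt shear: A_b = π(20)²/4 = 314.16 mm². φR_n = 0.75 × 469 × 314.16 × 4 × 1 = 442.0 kN.
Bearing (8 mm plate, F_u = 450 MPa): end bolts L_c = 48 − 22/2 = 37, R_n = min(1.2×37×8×450, 2.4×20×8×450) = 159.84 kN/bolt; interior L_c = 68 − 22 = 46, R_n = 172.8 kN/bolt. φR_n = 0.75 × (2×159.84 + 2×172.8) = 499.0 kN.
Tension rupture (net): A_n = (171 − 2×24)×8 = 984 mm² (U = 1.0, A_e = A_n). φR_n = 0.75 × 450 × 984 = 332.1 kN.
Block shear: shear path 2×[48+1×68] = 2×116 mm, A_gv = 1856, A_nv = 2×(116 − 1.5×24)×8 = 1280 mm²; tension across gage: (61 − 1×24)×8 = 296 mm². R_n = min(0.6×450×1280, 0.6×345×1856) + 1.0×450×296 = min(345.6, 384.19) + 133.2 = 478.8 kN. φR_n = 0.75 × 478.8 = 359.1 kN.
Governing: min(442.0, 499.0, 332.1, 359.1) = 332.1 kN → net-section rupture.

332.1 kN (net-section rupture governs)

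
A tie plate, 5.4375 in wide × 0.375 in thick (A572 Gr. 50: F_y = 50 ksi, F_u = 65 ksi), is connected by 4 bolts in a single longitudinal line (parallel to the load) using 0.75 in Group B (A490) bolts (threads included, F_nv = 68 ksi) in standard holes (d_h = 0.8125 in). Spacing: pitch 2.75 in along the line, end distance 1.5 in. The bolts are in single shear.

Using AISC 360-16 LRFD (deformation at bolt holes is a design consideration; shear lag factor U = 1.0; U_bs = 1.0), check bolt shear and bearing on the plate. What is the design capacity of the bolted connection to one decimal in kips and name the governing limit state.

Bolt shear: A_b = π(0.75)²/4 = 0.44179 in². φR_n = 0.75 × 68 × 0.44179 × 4 × 1 = 90.1 kips.
Bearing (0.375 in plate, F_u = 65 ksi): end bolts L_c = 1.5 − 0.8125/2 = 1.09375, R_n = min(1.2×1.09375×0.375×65, 2.4×0.75×0.375×65) = 31.992 kips/bolt; interior L_c = 2.75 − 0.8125 = 1.9375, R_n = 43.875 kips/bolt. φR_n = 0.75 × (1×31.992 + 3×43.875) = 122.7 kips.
Governing: min(90.1, 122.7) = 90.1 kips → bolt shear.

90.1 kips (bolt shear governs)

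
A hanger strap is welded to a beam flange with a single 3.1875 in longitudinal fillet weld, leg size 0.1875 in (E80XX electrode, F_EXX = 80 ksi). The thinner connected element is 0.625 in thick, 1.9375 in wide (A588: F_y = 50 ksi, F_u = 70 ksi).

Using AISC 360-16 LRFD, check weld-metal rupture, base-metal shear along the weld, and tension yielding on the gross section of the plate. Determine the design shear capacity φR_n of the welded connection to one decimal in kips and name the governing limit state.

15.2 kips (weld metal governs)

Weld metal: throat = 0.707×0.1875 = 0.13256 in, L = 3.1875 in. φR_n = 0.75 × 0.6 × 80 × 0.13256 × 3.1875 = 15.2 kips.
Base metal shear (0.625 in plate): yield φR_n = 1.0×0.6×50×0.625×3.1875 = 59.8 kips; rupture φR_n = 0.75×0.6×70×0.625×3.1875 = 62.8 kips; take 59.8 kips (yield).
Tension yield (gross): A_g = 1.9375×0.625 = 1.2109 in². φR_n = 0.90 × 50 × 1.2109 = 54.5 kips.
Governing: min(15.2, 59.8, 54.5) = 15.2 kips → weld metal.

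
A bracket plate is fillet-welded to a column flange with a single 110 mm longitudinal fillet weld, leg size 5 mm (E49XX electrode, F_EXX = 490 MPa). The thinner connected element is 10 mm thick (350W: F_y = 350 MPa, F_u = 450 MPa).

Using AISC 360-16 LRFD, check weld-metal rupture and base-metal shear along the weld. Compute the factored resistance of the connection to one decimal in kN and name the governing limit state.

85.7 kN (weld metal governs)

Weld metal: throat = 0.707×5 = 3.535 mm, L = 110 mm. φR_n = 0.75 × 0.6 × 490 × 3.535 × 110 = 85.7 kN.
Base metal shear (10 mm plate): yield φR_n = 1.0×0.6×350×10×110 = 231.0 kN; rupture φR_n = 0.75×0.6×450×10×110 = 222.8 kN; take 222.8 kN (rupture).
Governing: min(85.7, 222.8) = 85.7 kN → weld metal.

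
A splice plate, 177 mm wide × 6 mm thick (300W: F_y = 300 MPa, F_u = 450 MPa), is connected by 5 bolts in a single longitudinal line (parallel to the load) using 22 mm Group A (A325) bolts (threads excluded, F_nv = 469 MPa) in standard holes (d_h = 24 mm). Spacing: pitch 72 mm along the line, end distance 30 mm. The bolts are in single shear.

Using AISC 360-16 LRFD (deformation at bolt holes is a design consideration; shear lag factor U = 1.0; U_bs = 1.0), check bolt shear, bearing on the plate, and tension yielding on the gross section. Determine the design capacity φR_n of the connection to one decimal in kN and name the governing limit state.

286.7 kN (gross-section yield governs)

Bolt shear: A_b = π(22)²/4 = 380.13 mm². φR_n = 0.75 × 469 × 380.13 × 5 × 1 = 668.6 kN.
Bearing (6 mm plate, F_u = 450 MPa): end bolts L_c = 30 − 24/2 = 18, R_n = min(1.2×18×6×450, 2.4×22×6×450) = 58.32 kN/bolt; interior L_c = 72 − 24 = 48, R_n = 142.56 kN/bolt. φR_n = 0.75 × (1×58.32 + 4×142.56) = 471.4 kN.
Tension yield (gross): A_g = 177×6 = 1062 mm². φR_n = 0.90 × 300 × 1062 = 286.7 kN.
Governing: min(668.6, 471.4, 286.7) = 286.7 kN → gross-section yield.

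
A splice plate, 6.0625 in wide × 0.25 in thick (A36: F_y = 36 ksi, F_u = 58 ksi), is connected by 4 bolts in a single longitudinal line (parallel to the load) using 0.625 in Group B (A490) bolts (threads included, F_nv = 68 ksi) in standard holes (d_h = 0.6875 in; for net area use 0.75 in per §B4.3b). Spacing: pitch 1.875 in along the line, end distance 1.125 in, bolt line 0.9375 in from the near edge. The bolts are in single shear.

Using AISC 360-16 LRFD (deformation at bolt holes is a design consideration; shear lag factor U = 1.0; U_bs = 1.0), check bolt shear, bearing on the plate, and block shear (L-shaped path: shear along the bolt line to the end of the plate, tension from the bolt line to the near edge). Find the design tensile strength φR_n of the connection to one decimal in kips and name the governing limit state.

33.0 kips (block shear governs)

Bolt shear: A_b = π(0.625)²/4 = 0.3068 in². φR_n = 0.75 × 68 × 0.3068 × 4 × 1 = 62.6 kips.
Bearing (0.25 in plate, F_u = 58 ksi): end bolts L_c = 1.125 − 0.6875/2 = 0.78125, R_n = min(1.2×0.78125×0.25×58, 2.4×0.625×0.25×58) = 13.594 kips/bolt; interior L_c = 1.875 − 0.6875 = 1.1875, R_n = 20.663 kips/bolt. φR_n = 0.75 × (1×13.594 + 3×20.663) = 56.7 kips.
Block shear: shear path 1×[1.125+3×1.875] = 1×6.75 in, A_gv = 1.6875, A_nv = 1×(6.75 − 3.5×0.75)×0.25 = 1.0313 in²; tension to near edge: (0.9375 − 0.5×0.75)×0.25 = 0.14063 in². R_n = min(0.6×58×1.0313, 0.6×36×1.6875) + 1.0×58×0.14063 = min(35.889, 36.45) + 8.1565 = 44.046 kips. φR_n = 0.75 × 44.046 = 33.0 kips.
Governing: min(62.6, 56.7, 33.0) = 33.0 kips → block shear.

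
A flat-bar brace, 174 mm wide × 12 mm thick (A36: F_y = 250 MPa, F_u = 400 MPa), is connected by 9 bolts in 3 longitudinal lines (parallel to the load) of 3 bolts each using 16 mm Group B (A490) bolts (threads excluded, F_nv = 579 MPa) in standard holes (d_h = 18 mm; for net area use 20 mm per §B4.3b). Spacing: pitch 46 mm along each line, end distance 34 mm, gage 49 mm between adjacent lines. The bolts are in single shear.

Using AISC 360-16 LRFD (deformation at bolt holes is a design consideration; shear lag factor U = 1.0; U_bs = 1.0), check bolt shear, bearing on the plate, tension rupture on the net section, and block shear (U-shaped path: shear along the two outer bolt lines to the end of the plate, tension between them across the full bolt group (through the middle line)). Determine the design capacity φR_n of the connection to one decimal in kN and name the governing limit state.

Bolt shear: A_b = π(16)²/4 = 201.06 mm². φR_n = 0.75 × 579 × 201.06 × 9 × 1 = 785.8 kN.
Bearing (12 mm plate, F_u = 400 MPa): end bolts L_c = 34 − 18/2 = 25, R_n = min(1.2×25×12×400, 2.4×16×12×400) = 144 kN/bolt; interior L_c = 46 − 18 = 28, R_n = 161.28 kN/bolt. φR_n = 0.75 × (3×144 + 6×161.28) = 1049.8 kN.
Tension rupture (net): A_n = (174 − 3×20)×12 = 1368 mm² (U = 1.0, A_e = A_n). φR_n = 0.75 × 400 × 1368 = 410.4 kN.
Block shear: shear path 2×[34+2×46] = 2×126 mm, A_gv = 3024, A_nv = 2×(126 − 2.5×20)×12 = 1824 mm²; tension across gage: (98 − 2×20)×12 = 696 mm². R_n = min(0.6×400×1824, 0.6×250×3024) + 1.0×400×696 = min(437.76, 453.6) + 278.4 = 716.16 kN. φR_n = 0.75 × 716.16 = 537.1 kN.
Governing: min(785.8, 1049.8, 410.4, 537.1) = 410.4 kN → net-section rupture.

410.4 kN (net-section rupture governs)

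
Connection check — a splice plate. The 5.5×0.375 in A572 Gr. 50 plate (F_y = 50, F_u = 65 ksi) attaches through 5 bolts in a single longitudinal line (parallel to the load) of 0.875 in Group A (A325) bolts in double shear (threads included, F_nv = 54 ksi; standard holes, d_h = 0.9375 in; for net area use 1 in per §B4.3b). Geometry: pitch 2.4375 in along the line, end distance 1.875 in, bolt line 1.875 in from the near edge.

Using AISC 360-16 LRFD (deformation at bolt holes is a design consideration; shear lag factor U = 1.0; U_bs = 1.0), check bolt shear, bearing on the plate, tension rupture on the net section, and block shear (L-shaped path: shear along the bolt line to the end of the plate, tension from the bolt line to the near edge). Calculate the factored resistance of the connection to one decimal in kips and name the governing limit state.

82.3 kips (net-section rupture governs)

Bolt shear: A_b = π(0.875)²/4 = 0.60132 in². φR_n = 0.75 × 54 × 0.60132 × 5 × 2 = 243.5 kips.
Bearing (0.375 in plate, F_u = 65 ksi): end bolts L_c = 1.875 − 0.9375/2 = 1.40625, R_n = min(1.2×1.40625×0.375×65, 2.4×0.875×0.375×65) = 41.133 kips/bolt; interior L_c = 2.4375 − 0.9375 = 1.5, R_n = 43.875 kips/bolt. φR_n = 0.75 × (1×41.133 + 4×43.875) = 162.5 kips.
Tension rupture (net): A_n = (5.5 − 1×1)×0.375 = 1.6875 in² (U = 1.0, A_e = A_n). φR_n = 0.75 × 65 × 1.6875 = 82.3 kips.
Block shear: shear path 1×[1.875+4×2.4375] = 1×11.625 in, A_gv = 4.3594, A_nv = 1×(11.625 − 4.5×1)×0.375 = 2.6719 in²; tension to near edge: (1.875 − 0.5×1)×0.375 = 0.51563 in². R_n = min(0.6×65×2.6719, 0.6×50×4.3594) + 1.0×65×0.51563 = min(104.2, 130.78) + 33.516 = 137.72 kips. φR_n = 0.75 × 137.72 = 103.3 kips.
Governing: min(243.5, 162.5, 82.3, 103.3) = 82.3 kips → net-section rupture.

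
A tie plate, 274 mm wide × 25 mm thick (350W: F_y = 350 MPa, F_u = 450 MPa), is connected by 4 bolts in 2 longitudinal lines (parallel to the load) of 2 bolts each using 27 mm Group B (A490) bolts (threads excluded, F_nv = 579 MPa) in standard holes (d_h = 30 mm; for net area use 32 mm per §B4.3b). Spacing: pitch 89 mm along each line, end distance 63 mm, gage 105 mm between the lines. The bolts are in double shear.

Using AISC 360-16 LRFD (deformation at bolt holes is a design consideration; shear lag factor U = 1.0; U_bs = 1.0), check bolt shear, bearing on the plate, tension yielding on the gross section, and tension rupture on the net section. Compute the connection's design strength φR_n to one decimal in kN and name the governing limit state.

1771.9 kN (net-section rupture governs)

Bolt shear: A_b = π(27)²/4 = 572.56 mm². φR_n = 0.75 × 579 × 572.56 × 4 × 2 = 1989.1 kN.
Bearing (25 mm plate, F_u = 450 MPa): end bolts L_c = 63 − 30/2 = 48, R_n = min(1.2×48×25×450, 2.4×27×25×450) = 648 kN/bolt; interior L_c = 89 − 30 = 59, R_n = 729 kN/bolt. φR_n = 0.75 × (2×648 + 2×729) = 2065.5 kN.
Tension yield (gross): A_g = 274×25 = 6850 mm². φR_n = 0.90 × 350 × 6850 = 2157.8 kN.
Tension rupture (net): A_n = (274 − 2×32)×25 = 5250 mm² (U = 1.0, A_e = A_n). φR_n = 0.75 × 450 × 5250 = 1771.9 kN.
Governing: min(1989.1, 2065.5, 2157.8, 1771.9) = 1771.9 kN → net-section rupture.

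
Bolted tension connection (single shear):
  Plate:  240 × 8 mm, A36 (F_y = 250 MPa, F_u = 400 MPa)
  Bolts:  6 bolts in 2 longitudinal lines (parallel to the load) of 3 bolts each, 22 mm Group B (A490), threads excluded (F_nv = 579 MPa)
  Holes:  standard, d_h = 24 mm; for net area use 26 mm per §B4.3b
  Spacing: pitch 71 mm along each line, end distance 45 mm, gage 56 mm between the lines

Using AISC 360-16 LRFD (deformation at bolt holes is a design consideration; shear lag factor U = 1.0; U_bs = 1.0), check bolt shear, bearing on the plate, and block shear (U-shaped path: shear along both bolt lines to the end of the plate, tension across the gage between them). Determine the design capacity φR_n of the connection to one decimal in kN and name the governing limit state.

408.6 kN (block shear governs)

Bolt shear: A_b = π(22)²/4 = 380.13 mm². φR_n = 0.75 × 579 × 380.13 × 6 × 1 = 990.4 kN.
Bearing (8 mm plate, F_u = 400 MPa): end bolts L_c = 45 − 24/2 = 33, R_n = min(1.2×33×8×400, 2.4×22×8×400) = 126.72 kN/bolt; interior L_c = 71 − 24 = 47, R_n = 168.96 kN/bolt. φR_n = 0.75 × (2×126.72 + 4×168.96) = 697.0 kN.
Block shear: shear path 2×[45+2×71] = 2×187 mm, A_gv = 2992, A_nv = 2×(187 − 2.5×26)×8 = 1952 mm²; tension across gage: (56 − 1×26)×8 = 240 mm². R_n = min(0.6×400×1952, 0.6×250×2992) + 1.0×400×240 = min(468.48, 448.8) + 96 = 544.8 kN. φR_n = 0.75 × 544.8 = 408.6 kN.
Governing: min(990.4, 697.0, 408.6) = 408.6 kN → block shear.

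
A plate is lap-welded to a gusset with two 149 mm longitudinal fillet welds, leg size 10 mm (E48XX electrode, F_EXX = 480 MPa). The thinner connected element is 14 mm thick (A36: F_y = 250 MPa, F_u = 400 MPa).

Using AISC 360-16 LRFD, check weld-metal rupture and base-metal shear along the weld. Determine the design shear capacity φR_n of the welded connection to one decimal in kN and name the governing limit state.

455.1 kN (weld metal governs)

Weld metal: throat = 0.707×10 = 7.07 mm, L = 2×149 = 298 mm. φR_n = 0.75 × 0.6 × 480 × 7.07 × 298 = 455.1 kN.
Base metal shear (14 mm plate): yield φR_n = 1.0×0.6×250×14×298 = 625.8 kN; rupture φR_n = 0.75×0.6×400×14×298 = 751.0 kN; take 625.8 kN (yield).
Governing: min(455.1, 625.8) = 455.1 kN → weld metal.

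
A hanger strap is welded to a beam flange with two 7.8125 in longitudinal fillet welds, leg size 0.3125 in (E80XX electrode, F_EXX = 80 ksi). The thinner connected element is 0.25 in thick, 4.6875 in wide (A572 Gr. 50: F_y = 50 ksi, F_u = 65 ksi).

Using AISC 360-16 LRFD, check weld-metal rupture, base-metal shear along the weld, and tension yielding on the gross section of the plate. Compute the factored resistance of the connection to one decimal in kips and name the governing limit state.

Weld metal: throat = 0.707×0.3125 = 0.22094 in, L = 2×7.8125 = 15.625 in. φR_n = 0.75 × 0.6 × 80 × 0.22094 × 15.625 = 124.3 kips.
Base metal shear (0.25 in plate): yield φR_n = 1.0×0.6×50×0.25×15.625 = 117.2 kips; rupture φR_n = 0.75×0.6×65×0.25×15.625 = 114.3 kips; take 114.3 kips (rupture).
Tension yield (gross): A_g = 4.6875×0.25 = 1.1719 in². φR_n = 0.90 × 50 × 1.1719 = 52.7 kips.
Governing: min(124.3, 114.3, 52.7) = 52.7 kips → gross-section yield.

52.7 kips (gross-section yield governs)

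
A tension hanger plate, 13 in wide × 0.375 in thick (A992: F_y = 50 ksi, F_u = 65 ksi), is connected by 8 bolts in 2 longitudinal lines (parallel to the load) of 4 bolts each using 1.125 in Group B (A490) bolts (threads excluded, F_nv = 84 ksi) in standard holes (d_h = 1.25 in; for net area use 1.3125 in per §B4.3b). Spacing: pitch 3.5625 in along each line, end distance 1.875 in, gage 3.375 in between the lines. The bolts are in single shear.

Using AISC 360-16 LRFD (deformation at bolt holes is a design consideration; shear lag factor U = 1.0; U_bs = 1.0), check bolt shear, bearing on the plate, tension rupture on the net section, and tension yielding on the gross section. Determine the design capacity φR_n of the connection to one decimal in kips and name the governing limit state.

Bolt shear: A_b = π(1.125)²/4 = 0.99402 in². φR_n = 0.75 × 84 × 0.99402 × 8 × 1 = 501.0 kips.
Bearing (0.375 in plate, F_u = 65 ksi): end bolts L_c = 1.875 − 1.25/2 = 1.25, R_n = min(1.2×1.25×0.375×65, 2.4×1.125×0.375×65) = 36.563 kips/bolt; interior L_c = 3.5625 − 1.25 = 2.3125, R_n = 65.813 kips/bolt. φR_n = 0.75 × (2×36.563 + 6×65.813) = 351.0 kips.
Tension rupture (net): A_n = (13 − 2×1.3125)×0.375 = 3.8906 in² (U = 1.0, A_e = A_n). φR_n = 0.75 × 65 × 3.8906 = 189.7 kips.
Tension yield (gross): A_g = 13×0.375 = 4.875 in². φR_n = 0.90 × 50 × 4.875 = 219.4 kips.
Governing: min(501.0, 351.0, 189.7, 219.4) = 189.7 kips → net-section rupture.

189.7 kips (net-section rupture governs)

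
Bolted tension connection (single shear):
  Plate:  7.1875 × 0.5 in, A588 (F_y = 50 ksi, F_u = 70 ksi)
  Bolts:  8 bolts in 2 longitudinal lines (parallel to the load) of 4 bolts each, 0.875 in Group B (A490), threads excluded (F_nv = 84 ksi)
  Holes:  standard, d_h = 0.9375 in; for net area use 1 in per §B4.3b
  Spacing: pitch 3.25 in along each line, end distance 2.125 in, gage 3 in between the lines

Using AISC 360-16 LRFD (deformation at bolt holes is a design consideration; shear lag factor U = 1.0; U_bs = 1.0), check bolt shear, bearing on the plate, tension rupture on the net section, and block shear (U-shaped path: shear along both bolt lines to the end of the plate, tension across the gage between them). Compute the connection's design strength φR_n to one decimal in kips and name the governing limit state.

Bolt shear: A_b = π(0.875)²/4 = 0.60132 in². φR_n = 0.75 × 84 × 0.60132 × 8 × 1 = 303.1 kips.
Bearing (0.5 in plate, F_u = 70 ksi): end bolts L_c = 2.125 − 0.9375/2 = 1.65625, R_n = min(1.2×1.65625×0.5×70, 2.4×0.875×0.5×70) = 69.563 kips/bolt; interior L_c = 3.25 − 0.9375 = 2.3125, R_n = 73.5 kips/bolt. φR_n = 0.75 × (2×69.563 + 6×73.5) = 435.1 kips.
Tension rupture (net): A_n = (7.1875 − 2×1)×0.5 = 2.5938 in² (U = 1.0, A_e = A_n). φR_n = 0.75 × 70 × 2.5938 = 136.2 kips.
Block shear: shear path 2×[2.125+3×3.25] = 2×11.875 in, A_gv = 11.875, A_nv = 2×(11.875 − 3.5×1)×0.5 = 8.375 in²; tension across gage: (3 − 1×1)×0.5 = 1 in². R_n = min(0.6×70×8.375, 0.6×50×11.875) + 1.0×70×1 = min(351.75, 356.25) + 70 = 421.75 kips. φR_n = 0.75 × 421.75 = 316.3 kips.
Governing: min(303.1, 435.1, 136.2, 316.3) = 136.2 kips → net-section rupture.

136.2 kips (net-section rupture governs)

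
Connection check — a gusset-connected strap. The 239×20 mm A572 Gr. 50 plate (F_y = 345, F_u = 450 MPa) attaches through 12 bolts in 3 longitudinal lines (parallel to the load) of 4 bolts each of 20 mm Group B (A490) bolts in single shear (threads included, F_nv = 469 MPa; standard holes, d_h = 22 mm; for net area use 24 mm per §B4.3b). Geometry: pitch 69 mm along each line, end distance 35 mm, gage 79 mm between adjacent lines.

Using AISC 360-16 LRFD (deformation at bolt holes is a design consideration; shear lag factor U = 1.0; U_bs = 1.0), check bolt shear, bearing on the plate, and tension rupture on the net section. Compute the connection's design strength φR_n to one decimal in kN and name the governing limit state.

1127.3 kN (net-section rupture governs)

Bolt shear: A_b = π(20)²/4 = 314.16 mm². φR_n = 0.75 × 469 × 314.16 × 12 × 1 = 1326.1 kN.
Bearing (20 mm plate, F_u = 450 MPa): end bolts L_c = 35 − 22/2 = 24, R_n = min(1.2×24×20×450, 2.4×20×20×450) = 259.2 kN/bolt; interior L_c = 69 − 22 = 47, R_n = 432 kN/bolt. φR_n = 0.75 × (3×259.2 + 9×432) = 3499.2 kN.
Tension rupture (net): A_n = (239 − 3×24)×20 = 3340 mm² (U = 1.0, A_e = A_n). φR_n = 0.75 × 450 × 3340 = 1127.3 kN.
Governing: min(1326.1, 3499.2, 1127.3) = 1127.3 kN → net-section rupture.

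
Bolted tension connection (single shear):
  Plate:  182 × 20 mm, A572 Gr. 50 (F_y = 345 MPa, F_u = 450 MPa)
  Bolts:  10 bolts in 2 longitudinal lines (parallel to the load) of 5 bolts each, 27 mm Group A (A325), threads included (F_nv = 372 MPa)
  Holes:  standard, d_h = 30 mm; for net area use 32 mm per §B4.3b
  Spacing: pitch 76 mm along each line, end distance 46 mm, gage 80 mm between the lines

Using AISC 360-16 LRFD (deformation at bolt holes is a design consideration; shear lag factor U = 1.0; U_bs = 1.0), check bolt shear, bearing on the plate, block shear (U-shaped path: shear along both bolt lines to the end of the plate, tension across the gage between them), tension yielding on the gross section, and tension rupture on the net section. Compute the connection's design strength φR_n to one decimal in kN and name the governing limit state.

Bolt shear: A_b = π(27)²/4 = 572.56 mm². φR_n = 0.75 × 372 × 572.56 × 10 × 1 = 1597.4 kN.
Bearing (20 mm plate, F_u = 450 MPa): end bolts L_c = 46 − 30/2 = 31, R_n = min(1.2×31×20×450, 2.4×27×20×450) = 334.8 kN/bolt; interior L_c = 76 − 30 = 46, R_n = 496.8 kN/bolt. φR_n = 0.75 × (2×334.8 + 8×496.8) = 3483.0 kN.
Block shear: shear path 2×[46+4×76] = 2×350 mm, A_gv = 14000, A_nv = 2×(350 − 4.5×32)×20 = 8240 mm²; tension across gage: (80 − 1×32)×20 = 960 mm². R_n = min(0.6×450×8240, 0.6×345×14000) + 1.0×450×960 = min(2224.8, 2898) + 432 = 2656.8 kN. φR_n = 0.75 × 2656.8 = 1992.6 kN.
Tension yield (gross): A_g = 182×20 = 3640 mm². φR_n = 0.90 × 345 × 3640 = 1130.2 kN.
Tension rupture (net): A_n = (182 − 2×32)×20 = 2360 mm² (U = 1.0, A_e = A_n). φR_n = 0.75 × 450 × 2360 = 796.5 kN.
Governing: min(1597.4, 3483.0, 1992.6, 1130.2, 796.5) = 796.5 kN → net-section rupture.

796.5 kN (net-section rupture governs)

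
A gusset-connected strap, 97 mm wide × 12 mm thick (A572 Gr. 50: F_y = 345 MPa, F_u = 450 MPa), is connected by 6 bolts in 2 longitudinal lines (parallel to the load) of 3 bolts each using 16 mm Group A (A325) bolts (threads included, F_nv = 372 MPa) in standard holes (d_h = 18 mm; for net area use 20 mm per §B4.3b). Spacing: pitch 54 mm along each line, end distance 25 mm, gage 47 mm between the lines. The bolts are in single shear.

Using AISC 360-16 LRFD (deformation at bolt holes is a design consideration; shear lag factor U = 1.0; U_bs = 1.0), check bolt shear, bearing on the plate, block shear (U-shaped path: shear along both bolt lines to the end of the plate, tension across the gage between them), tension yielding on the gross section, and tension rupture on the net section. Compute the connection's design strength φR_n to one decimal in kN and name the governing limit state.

230.9 kN (net-section rupture governs)

Bolt shear: A_b = π(16)²/4 = 201.06 mm². φR_n = 0.75 × 372 × 201.06 × 6 × 1 = 336.6 kN.
Bearing (12 mm plate, F_u = 450 MPa): end bolts L_c = 25 − 18/2 = 16, R_n = min(1.2×16×12×450, 2.4×16×12×450) = 103.68 kN/bolt; interior L_c = 54 − 18 = 36, R_n = 207.36 kN/bolt. φR_n = 0.75 × (2×103.68 + 4×207.36) = 777.6 kN.
Block shear: shear path 2×[25+2×54] = 2×133 mm, A_gv = 3192, A_nv = 2×(133 − 2.5×20)×12 = 1992 mm²; tension across gage: (47 − 1×20)×12 = 324 mm². R_n = min(0.6×450×1992, 0.6×345×3192) + 1.0×450×324 = min(537.84, 660.74) + 145.8 = 683.64 kN. φR_n = 0.75 × 683.64 = 512.7 kN.
Tension yield (gross): A_g = 97×12 = 1164 mm². φR_n = 0.90 × 345 × 1164 = 361.4 kN.
Tension rupture (net): A_n = (97 − 2×20)×12 = 684 mm² (U = 1.0, A_e = A_n). φR_n = 0.75 × 450 × 684 = 230.9 kN.
Governing: min(336.6, 777.6, 512.7, 361.4, 230.9) = 230.9 kN → net-section rupture.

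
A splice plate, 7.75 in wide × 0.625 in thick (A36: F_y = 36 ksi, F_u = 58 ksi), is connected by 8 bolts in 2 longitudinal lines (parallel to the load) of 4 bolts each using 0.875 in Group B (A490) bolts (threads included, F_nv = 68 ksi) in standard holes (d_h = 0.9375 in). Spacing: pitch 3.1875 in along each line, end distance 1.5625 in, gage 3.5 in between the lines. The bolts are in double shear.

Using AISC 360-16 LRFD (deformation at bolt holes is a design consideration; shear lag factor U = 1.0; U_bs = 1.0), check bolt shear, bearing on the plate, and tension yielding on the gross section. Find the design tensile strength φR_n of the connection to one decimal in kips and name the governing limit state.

Bolt shear: A_b = π(0.875)²/4 = 0.60132 in². φR_n = 0.75 × 68 × 0.60132 × 8 × 2 = 490.7 kips.
Bearing (0.625 in plate, F_u = 58 ksi): end bolts L_c = 1.5625 − 0.9375/2 = 1.09375, R_n = min(1.2×1.09375×0.625×58, 2.4×0.875×0.625×58) = 47.578 kips/bolt; interior L_c = 3.1875 − 0.9375 = 2.25, R_n = 76.125 kips/bolt. φR_n = 0.75 × (2×47.578 + 6×76.125) = 413.9 kips.
Tension yield (gross): A_g = 7.75×0.625 = 4.8438 in². φR_n = 0.90 × 36 × 4.8438 = 156.9 kips.
Governing: min(490.7, 413.9, 156.9) = 156.9 kips → gross-section yield.

156.9 kips (gross-section yield governs)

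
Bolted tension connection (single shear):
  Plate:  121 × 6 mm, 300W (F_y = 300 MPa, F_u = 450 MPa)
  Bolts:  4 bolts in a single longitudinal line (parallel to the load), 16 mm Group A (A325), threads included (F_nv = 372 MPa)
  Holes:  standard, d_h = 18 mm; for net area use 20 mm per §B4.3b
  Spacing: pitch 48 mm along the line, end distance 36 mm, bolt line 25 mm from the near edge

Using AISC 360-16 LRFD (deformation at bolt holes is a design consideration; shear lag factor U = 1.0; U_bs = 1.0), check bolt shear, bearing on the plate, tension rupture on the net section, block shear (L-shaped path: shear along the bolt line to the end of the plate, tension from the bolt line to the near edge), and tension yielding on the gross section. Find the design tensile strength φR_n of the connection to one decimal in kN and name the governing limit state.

164.0 kN (block shear governs)

Bolt shear: A_b = π(16)²/4 = 201.06 mm². φR_n = 0.75 × 372 × 201.06 × 4 × 1 = 224.4 kN.
Bearing (6 mm plate, F_u = 450 MPa): end bolts L_c = 36 − 18/2 = 27, R_n = min(1.2×27×6×450, 2.4×16×6×450) = 87.48 kN/bolt; interior L_c = 48 − 18 = 30, R_n = 97.2 kN/bolt. φR_n = 0.75 × (1×87.48 + 3×97.2) = 284.3 kN.
Tension rupture (net): A_n = (121 − 1×20)×6 = 606 mm² (U = 1.0, A_e = A_n). φR_n = 0.75 × 450 × 606 = 204.5 kN.
Block shear: shear path 1×[36+3×48] = 1×180 mm, A_gv = 1080, A_nv = 1×(180 − 3.5×20)×6 = 660 mm²; tension to near edge: (25 − 0.5×20)×6 = 90 mm². R_n = min(0.6×450×660, 0.6×300×1080) + 1.0×450×90 = min(178.2, 194.4) + 40.5 = 218.7 kN. φR_n = 0.75 × 218.7 = 164.0 kN.
Tension yield (gross): A_g = 121×6 = 726 mm². φR_n = 0.90 × 300 × 726 = 196.0 kN.
Governing: min(224.4, 284.3, 204.5, 164.0, 196.0) = 164.0 kN → block shear.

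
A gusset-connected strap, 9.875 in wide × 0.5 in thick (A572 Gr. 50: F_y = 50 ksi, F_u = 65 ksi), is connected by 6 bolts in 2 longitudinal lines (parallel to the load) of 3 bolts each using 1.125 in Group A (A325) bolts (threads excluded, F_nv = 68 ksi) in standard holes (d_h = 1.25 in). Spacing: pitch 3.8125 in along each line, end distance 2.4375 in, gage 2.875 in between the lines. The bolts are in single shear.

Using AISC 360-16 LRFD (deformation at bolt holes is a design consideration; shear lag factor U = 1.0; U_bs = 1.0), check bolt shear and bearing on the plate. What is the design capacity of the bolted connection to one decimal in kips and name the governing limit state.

304.2 kips (bolt shear governs)

Bolt shear: A_b = π(1.125)²/4 = 0.99402 in². φR_n = 0.75 × 68 × 0.99402 × 6 × 1 = 304.2 kips.
Bearing (0.5 in plate, F_u = 65 ksi): end bolts L_c = 2.4375 − 1.25/2 = 1.8125, R_n = min(1.2×1.8125×0.5×65, 2.4×1.125×0.5×65) = 70.688 kips/bolt; interior L_c = 3.8125 − 1.25 = 2.5625, R_n = 87.75 kips/bolt. φR_n = 0.75 × (2×70.688 + 4×87.75) = 369.3 kips.
Governing: min(304.2, 369.3) = 304.2 kips → bolt shear.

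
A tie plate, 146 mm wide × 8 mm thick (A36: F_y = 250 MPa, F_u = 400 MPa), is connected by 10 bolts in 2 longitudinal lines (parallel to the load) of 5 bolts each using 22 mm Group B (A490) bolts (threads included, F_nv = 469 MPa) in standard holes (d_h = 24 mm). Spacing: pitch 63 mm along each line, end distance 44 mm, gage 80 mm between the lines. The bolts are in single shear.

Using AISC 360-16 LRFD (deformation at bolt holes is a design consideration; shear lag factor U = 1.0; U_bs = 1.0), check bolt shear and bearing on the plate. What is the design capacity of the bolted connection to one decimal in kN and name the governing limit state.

Bolt shear: A_b = π(22)²/4 = 380.13 mm². φR_n = 0.75 × 469 × 380.13 × 10 × 1 = 1337.1 kN.
Bearing (8 mm plate, F_u = 400 MPa): end bolts L_c = 44 − 24/2 = 32, R_n = min(1.2×32×8×400, 2.4×22×8×400) = 122.88 kN/bolt; interior L_c = 63 − 24 = 39, R_n = 149.76 kN/bolt. φR_n = 0.75 × (2×122.88 + 8×149.76) = 1082.9 kN.
Governing: min(1337.1, 1082.9) = 1082.9 kN → bearing.

1082.9 kN (bearing governs)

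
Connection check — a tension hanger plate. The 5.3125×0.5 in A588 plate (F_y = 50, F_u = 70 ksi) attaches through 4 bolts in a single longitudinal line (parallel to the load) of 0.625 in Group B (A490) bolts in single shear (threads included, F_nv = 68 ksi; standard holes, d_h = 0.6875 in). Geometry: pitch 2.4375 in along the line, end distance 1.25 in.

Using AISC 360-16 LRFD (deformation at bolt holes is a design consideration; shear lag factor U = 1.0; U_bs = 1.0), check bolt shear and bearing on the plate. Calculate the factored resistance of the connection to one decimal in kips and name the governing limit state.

Bolt shear: A_b = π(0.625)²/4 = 0.3068 in². φR_n = 0.75 × 68 × 0.3068 × 4 × 1 = 62.6 kips.
Bearing (0.5 in plate, F_u = 70 ksi): end bolts L_c = 1.25 − 0.6875/2 = 0.90625, R_n = min(1.2×0.90625×0.5×70, 2.4×0.625×0.5×70) = 38.063 kips/bolt; interior L_c = 2.4375 − 0.6875 = 1.75, R_n = 52.5 kips/bolt. φR_n = 0.75 × (1×38.063 + 3×52.5) = 146.7 kips.
Governing: min(62.6, 146.7) = 62.6 kips → bolt shear.

62.6 kips (bolt shear governs)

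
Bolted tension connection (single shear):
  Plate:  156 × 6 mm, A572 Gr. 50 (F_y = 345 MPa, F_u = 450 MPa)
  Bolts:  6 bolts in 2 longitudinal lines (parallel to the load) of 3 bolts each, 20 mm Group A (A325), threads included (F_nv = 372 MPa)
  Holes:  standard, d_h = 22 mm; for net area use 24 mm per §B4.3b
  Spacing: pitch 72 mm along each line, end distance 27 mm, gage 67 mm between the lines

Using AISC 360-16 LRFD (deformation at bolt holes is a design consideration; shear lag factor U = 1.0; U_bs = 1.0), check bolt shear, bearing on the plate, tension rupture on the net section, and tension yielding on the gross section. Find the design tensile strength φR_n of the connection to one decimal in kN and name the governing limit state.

218.7 kN (net-section rupture governs)

Bolt shear: A_b = π(20)²/4 = 314.16 mm². φR_n = 0.75 × 372 × 314.16 × 6 × 1 = 525.9 kN.
Bearing (6 mm plate, F_u = 450 MPa): end bolts L_c = 27 − 22/2 = 16, R_n = min(1.2×16×6×450, 2.4×20×6×450) = 51.84 kN/bolt; interior L_c = 72 − 22 = 50, R_n = 129.6 kN/bolt. φR_n = 0.75 × (2×51.84 + 4×129.6) = 466.6 kN.
Tension rupture (net): A_n = (156 − 2×24)×6 = 648 mm² (U = 1.0, A_e = A_n). φR_n = 0.75 × 450 × 648 = 218.7 kN.
Tension yield (gross): A_g = 156×6 = 936 mm². φR_n = 0.90 × 345 × 936 = 290.6 kN.
Governing: min(525.9, 466.6, 218.7, 290.6) = 218.7 kN → net-section rupture.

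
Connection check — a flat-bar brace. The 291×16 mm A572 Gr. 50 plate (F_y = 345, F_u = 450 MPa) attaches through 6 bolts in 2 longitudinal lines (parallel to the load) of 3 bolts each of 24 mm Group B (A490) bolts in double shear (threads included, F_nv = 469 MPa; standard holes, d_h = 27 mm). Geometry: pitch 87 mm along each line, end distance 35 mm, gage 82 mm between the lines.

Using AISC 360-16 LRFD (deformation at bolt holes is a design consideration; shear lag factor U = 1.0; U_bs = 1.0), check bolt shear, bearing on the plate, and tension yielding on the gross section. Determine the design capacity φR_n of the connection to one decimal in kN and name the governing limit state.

Bolt shear: A_b = π(24)²/4 = 452.39 mm². φR_n = 0.75 × 469 × 452.39 × 6 × 2 = 1909.5 kN.
Bearing (16 mm plate, F_u = 450 MPa): end bolts L_c = 35 − 27/2 = 21.5, R_n = min(1.2×21.5×16×450, 2.4×24×16×450) = 185.76 kN/bolt; interior L_c = 87 − 27 = 60, R_n = 414.72 kN/bolt. φR_n = 0.75 × (2×185.76 + 4×414.72) = 1522.8 kN.
Tension yield (gross): A_g = 291×16 = 4656 mm². φR_n = 0.90 × 345 × 4656 = 1445.7 kN.
Governing: min(1909.5, 1522.8, 1445.7) = 1445.7 kN → gross-section yield.

1445.7 kN (gross-section yield governs)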